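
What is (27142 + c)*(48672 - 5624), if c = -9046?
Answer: 778996608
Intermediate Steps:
(27142 + c)*(48672 - 5624) = (27142 - 9046)*(48672 - 5624) = 18096*43048 = 778996608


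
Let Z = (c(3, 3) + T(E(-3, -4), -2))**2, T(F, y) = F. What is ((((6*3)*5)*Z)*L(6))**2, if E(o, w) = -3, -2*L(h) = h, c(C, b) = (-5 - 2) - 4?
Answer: 2800526400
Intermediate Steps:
c(C, b) = -11 (c(C, b) = -7 - 4 = -11)
L(h) = -h/2
Z = 196 (Z = (-11 - 3)**2 = (-14)**2 = 196)
((((6*3)*5)*Z)*L(6))**2 = ((((6*3)*5)*196)*(-1/2*6))**2 = (((18*5)*196)*(-3))**2 = ((90*196)*(-3))**2 = (17640*(-3))**2 = (-52920)**2 = 2800526400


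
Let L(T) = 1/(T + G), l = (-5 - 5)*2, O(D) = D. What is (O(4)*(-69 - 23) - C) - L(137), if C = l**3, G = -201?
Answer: 488449/64 ≈ 7632.0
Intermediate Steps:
l = -20 (l = -10*2 = -20)
L(T) = 1/(-201 + T) (L(T) = 1/(T - 201) = 1/(-201 + T))
C = -8000 (C = (-20)**3 = -8000)
(O(4)*(-69 - 23) - C) - L(137) = (4*(-69 - 23) - 1*(-8000)) - 1/(-201 + 137) = (4*(-92) + 8000) - 1/(-64) = (-368 + 8000) - 1*(-1/64) = 7632 + 1/64 = 488449/64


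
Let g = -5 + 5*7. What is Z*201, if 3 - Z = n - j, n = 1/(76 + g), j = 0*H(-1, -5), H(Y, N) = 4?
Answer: 63717/106 ≈ 601.10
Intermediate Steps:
g = 30 (g = -5 + 35 = 30)
j = 0 (j = 0*4 = 0)
n = 1/106 (n = 1/(76 + 30) = 1/106 ≈ 0.0094340)
Z = 317/106 (Z = 3 - (1/106 - 1*0) = 3 - (1/106 + 0) = 3 - 1*1/106 = 3 - 1/106 = 317/106 ≈ 2.9906)
Z*201 = (317/106)*201 = 63717/106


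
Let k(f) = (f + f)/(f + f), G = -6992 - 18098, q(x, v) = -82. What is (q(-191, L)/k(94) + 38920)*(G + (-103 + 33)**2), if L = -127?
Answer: -784139220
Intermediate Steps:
G = -25090
k(f) = 1 (k(f) = (2*f)/((2*f)) = (2*f)*(1/(2*f)) = 1)
(q(-191, L)/k(94) + 38920)*(G + (-103 + 33)**2) = (-82/1 + 38920)*(-25090 + (-103 + 33)**2) = (-82*1 + 38920)*(-25090 + (-70)**2) = (-82 + 38920)*(-25090 + 4900) = 38838*(-20190) = -784139220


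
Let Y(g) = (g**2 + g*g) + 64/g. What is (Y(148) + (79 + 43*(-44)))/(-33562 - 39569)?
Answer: -1553831/2705847 ≈ -0.57425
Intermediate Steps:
Y(g) = 2*g**2 + 64/g (Y(g) = (g**2 + g**2) + 64/g = 2*g**2 + 64/g)
(Y(148) + (79 + 43*(-44)))/(-33562 - 39569) = (2*(32 + 148**3)/148 + (79 + 43*(-44)))/(-33562 - 39569) = (2*(1/148)*(32 + 3241792) + (79 - 1892))/(-73131) = (2*(1/148)*3241824 - 1813)*(-1/73131) = (1620912/37 - 1813)*(-1/73131) = (1553831/37)*(-1/73131) = -1553831/2705847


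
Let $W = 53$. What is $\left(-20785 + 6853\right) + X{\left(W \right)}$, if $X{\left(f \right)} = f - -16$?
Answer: $-13863$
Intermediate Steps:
$X{\left(f \right)} = 16 + f$ ($X{\left(f \right)} = f + 16 = 16 + f$)
$\left(-20785 + 6853\right) + X{\left(W \right)} = \left(-20785 + 6853\right) + \left(16 + 53\right) = -13932 + 69 = -13863$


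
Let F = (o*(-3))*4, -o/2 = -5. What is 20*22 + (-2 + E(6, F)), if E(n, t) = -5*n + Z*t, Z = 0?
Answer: 408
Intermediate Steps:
o = 10 (o = -2*(-5) = 10)
F = -120 (F = (10*(-3))*4 = -30*4 = -120)
E(n, t) = -5*n (E(n, t) = -5*n + 0*t = -5*n + 0 = -5*n)
20*22 + (-2 + E(6, F)) = 20*22 + (-2 - 5*6) = 440 + (-2 - 30) = 440 - 32 = 408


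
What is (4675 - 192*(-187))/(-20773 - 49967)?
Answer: -40579/70740 ≈ -0.57364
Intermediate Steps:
(4675 - 192*(-187))/(-20773 - 49967) = (4675 + 35904)/(-70740) = 40579*(-1/70740) = -40579/70740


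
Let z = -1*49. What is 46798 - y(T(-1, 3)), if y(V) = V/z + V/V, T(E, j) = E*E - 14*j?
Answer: 2293012/49 ≈ 46796.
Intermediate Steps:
z = -49
T(E, j) = E² - 14*j
y(V) = 1 - V/49 (y(V) = V/(-49) + V/V = V*(-1/49) + 1 = -V/49 + 1 = 1 - V/49)
46798 - y(T(-1, 3)) = 46798 - (1 - ((-1)² - 14*3)/49) = 46798 - (1 - (1 - 42)/49) = 46798 - (1 - 1/49*(-41)) = 46798 - (1 + 41/49) = 46798 - 1*90/49 = 46798 - 90/49 = 2293012/49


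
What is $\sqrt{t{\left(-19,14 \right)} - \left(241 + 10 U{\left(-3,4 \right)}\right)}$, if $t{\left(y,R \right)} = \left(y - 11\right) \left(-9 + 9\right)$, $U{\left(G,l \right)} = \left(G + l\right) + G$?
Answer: $i \sqrt{221} \approx 14.866 i$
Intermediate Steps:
$U{\left(G,l \right)} = l + 2 G$
$t{\left(y,R \right)} = 0$ ($t{\left(y,R \right)} = \left(-11 + y\right) 0 = 0$)
$\sqrt{t{\left(-19,14 \right)} - \left(241 + 10 U{\left(-3,4 \right)}\right)} = \sqrt{0 - \left(241 + 10 \left(4 + 2 \left(-3\right)\right)\right)} = \sqrt{0 - \left(241 + 10 \left(4 - 6\right)\right)} = \sqrt{0 - 221} = \sqrt{-221} = i \sqrt{221}$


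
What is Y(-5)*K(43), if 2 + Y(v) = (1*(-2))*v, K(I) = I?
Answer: 344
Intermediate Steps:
Y(v) = -2 - 2*v (Y(v) = -2 + (1*(-2))*v = -2 - 2*v)
Y(-5)*K(43) = (-2 - 2*(-5))*43 = (-2 + 10)*43 = 8*43 = 344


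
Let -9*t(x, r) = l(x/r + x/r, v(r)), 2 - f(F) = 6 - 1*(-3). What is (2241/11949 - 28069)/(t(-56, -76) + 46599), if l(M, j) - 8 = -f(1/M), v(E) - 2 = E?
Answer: -20962140/34799471 ≈ -0.60237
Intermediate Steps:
v(E) = 2 + E
f(F) = -7 (f(F) = 2 - (6 - 1*(-3)) = 2 - (6 + 3) = 2 - 1*9 = 2 - 9 = -7)
l(M, j) = 15 (l(M, j) = 8 - 1*(-7) = 8 + 7 = 15)
t(x, r) = -5/3 (t(x, r) = -⅑*15 = -5/3)
(2241/11949 - 28069)/(t(-56, -76) + 46599) = (2241/11949 - 28069)/(-5/3 + 46599) = (2241*(1/11949) - 28069)/(139792/3) = (747/3983 - 28069)*(3/139792) = -111798080/3983*3/139792 = -20962140/34799471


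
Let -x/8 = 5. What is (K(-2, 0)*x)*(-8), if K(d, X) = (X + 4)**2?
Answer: 5120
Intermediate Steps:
x = -40 (x = -8*5 = -40)
K(d, X) = (4 + X)**2
(K(-2, 0)*x)*(-8) = ((4 + 0)**2*(-40))*(-8) = (4**2*(-40))*(-8) = (16*(-40))*(-8) = -640*(-8) = 5120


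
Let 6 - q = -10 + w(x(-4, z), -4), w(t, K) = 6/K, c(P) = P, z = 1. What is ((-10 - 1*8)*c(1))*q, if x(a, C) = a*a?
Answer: -315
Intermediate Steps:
x(a, C) = a²
q = 35/2 (q = 6 - (-10 + 6/(-4)) = 6 - (-10 + 6*(-¼)) = 6 - (-10 - 3/2) = 6 - 1*(-23/2) = 6 + 23/2 = 35/2 ≈ 17.500)
((-10 - 1*8)*c(1))*q = ((-10 - 1*8)*1)*(35/2) = ((-10 - 8)*1)*(35/2) = -18*1*(35/2) = -18*35/2 = -315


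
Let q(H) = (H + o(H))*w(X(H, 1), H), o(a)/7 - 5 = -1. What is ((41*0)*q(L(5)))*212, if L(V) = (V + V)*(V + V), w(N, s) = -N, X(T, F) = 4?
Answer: 0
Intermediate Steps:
L(V) = 4*V² (L(V) = (2*V)*(2*V) = 4*V²)
o(a) = 28 (o(a) = 35 + 7*(-1) = 35 - 7 = 28)
q(H) = -112 - 4*H (q(H) = (H + 28)*(-1*4) = (28 + H)*(-4) = -112 - 4*H)
((41*0)*q(L(5)))*212 = ((41*0)*(-112 - 16*5²))*212 = (0*(-112 - 16*25))*212 = (0*(-112 - 4*100))*212 = (0*(-112 - 400))*212 = (0*(-512))*212 = 0*212 = 0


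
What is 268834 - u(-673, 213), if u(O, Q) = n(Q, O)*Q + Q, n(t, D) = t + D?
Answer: 366601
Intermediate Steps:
n(t, D) = D + t
u(O, Q) = Q + Q*(O + Q) (u(O, Q) = (O + Q)*Q + Q = Q*(O + Q) + Q = Q + Q*(O + Q))
268834 - u(-673, 213) = 268834 - 213*(1 - 673 + 213) = 268834 - 213*(-459) = 268834 - 1*(-97767) = 268834 + 97767 = 366601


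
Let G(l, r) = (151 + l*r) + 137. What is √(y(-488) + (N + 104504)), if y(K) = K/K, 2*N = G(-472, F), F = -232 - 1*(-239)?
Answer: √102997 ≈ 320.93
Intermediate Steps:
F = 7 (F = -232 + 239 = 7)
G(l, r) = 288 + l*r
N = -1508 (N = (288 - 472*7)/2 = (288 - 3304)/2 = (½)*(-3016) = -1508)
y(K) = 1
√(y(-488) + (N + 104504)) = √(1 + (-1508 + 104504)) = √(1 + 102996) = √102997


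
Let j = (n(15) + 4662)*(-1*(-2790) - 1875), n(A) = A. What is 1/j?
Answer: 1/4279455 ≈ 2.3367e-7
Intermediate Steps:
j = 4279455 (j = (15 + 4662)*(-1*(-2790) - 1875) = 4677*(2790 - 1875) = 4677*915 = 4279455)
1/j = 1/4279455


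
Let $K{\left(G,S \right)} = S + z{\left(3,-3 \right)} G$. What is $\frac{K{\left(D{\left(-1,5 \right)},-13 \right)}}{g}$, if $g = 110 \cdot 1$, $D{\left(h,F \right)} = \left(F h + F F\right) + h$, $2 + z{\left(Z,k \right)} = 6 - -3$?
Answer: $\frac{12}{11} \approx 1.0909$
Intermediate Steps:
$z{\left(Z,k \right)} = 7$ ($z{\left(Z,k \right)} = -2 + \left(6 - -3\right) = -2 + \left(6 + 3\right) = -2 + 9 = 7$)
$D{\left(h,F \right)} = h + F^{2} + F h$ ($D{\left(h,F \right)} = \left(F h + F^{2}\right) + h = \left(F^{2} + F h\right) + h = h + F^{2} + F h$)
$K{\left(G,S \right)} = S + 7 G$
$g = 110$
$\frac{K{\left(D{\left(-1,5 \right)},-13 \right)}}{g} = \frac{-13 + 7 \left(-1 + 5^{2} + 5 \left(-1\right)\right)}{110} = \left(-13 + 7 \left(-1 + 25 - 5\right)\right) \frac{1}{110} = \left(-13 + 7 \cdot 19\right) \frac{1}{110} = \left(-13 + 133\right) \frac{1}{110} = 120 \cdot \frac{1}{110} = \frac{12}{11}$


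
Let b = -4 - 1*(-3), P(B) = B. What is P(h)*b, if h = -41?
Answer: 41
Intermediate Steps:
b = -1 (b = -4 + 3 = -1)
P(h)*b = -41*(-1) = 41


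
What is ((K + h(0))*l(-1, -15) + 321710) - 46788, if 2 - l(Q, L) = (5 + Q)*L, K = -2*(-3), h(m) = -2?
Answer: 275170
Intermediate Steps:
K = 6
l(Q, L) = 2 - L*(5 + Q) (l(Q, L) = 2 - (5 + Q)*L = 2 - L*(5 + Q))
((K + h(0))*l(-1, -15) + 321710) - 46788 = ((6 - 2)*(2 - 5*(-15) - 1*(-15)*(-1)) + 321710) - 46788 = (4*(2 + 75 - 15) + 321710) - 46788 = (4*62 + 321710) - 46788 = (248 + 321710) - 46788 = 321958 - 46788 = 275170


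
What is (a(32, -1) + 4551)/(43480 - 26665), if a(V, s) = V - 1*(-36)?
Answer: 4619/16815 ≈ 0.27470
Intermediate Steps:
a(V, s) = 36 + V (a(V, s) = V + 36 = 36 + V)
(a(32, -1) + 4551)/(43480 - 26665) = ((36 + 32) + 4551)/(43480 - 26665) = (68 + 4551)/16815 = 4619*(1/16815) = 4619/16815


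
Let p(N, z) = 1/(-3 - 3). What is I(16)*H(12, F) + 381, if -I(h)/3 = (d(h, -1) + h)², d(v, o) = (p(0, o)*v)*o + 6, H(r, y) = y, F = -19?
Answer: 105187/3 ≈ 35062.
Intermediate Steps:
p(N, z) = -⅙ (p(N, z) = 1/(-6) = -⅙)
d(v, o) = 6 - o*v/6 (d(v, o) = (-v/6)*o + 6 = -o*v/6 + 6 = 6 - o*v/6)
I(h) = -3*(6 + 7*h/6)² (I(h) = -3*((6 - ⅙*(-1)*h) + h)² = -3*((6 + h/6) + h)² = -3*(6 + 7*h/6)²)
I(16)*H(12, F) + 381 = -(36 + 7*16)²/12*(-19) + 381 = -(36 + 112)²/12*(-19) + 381 = -1/12*148²*(-19) + 381 = -1/12*21904*(-19) + 381 = -5476/3*(-19) + 381 = 104044/3 + 381 = 105187/3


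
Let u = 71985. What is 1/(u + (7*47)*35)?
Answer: 1/83500 ≈ 1.1976e-5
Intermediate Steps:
1/(u + (7*47)*35) = 1/(71985 + (7*47)*35) = 1/(71985 + 329*35) = 1/(71985 + 11515) = 1/83500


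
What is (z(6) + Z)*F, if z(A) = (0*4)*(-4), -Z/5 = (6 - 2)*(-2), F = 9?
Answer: 360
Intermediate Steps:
Z = 40 (Z = -5*(6 - 2)*(-2) = -20*(-2) = -5*(-8) = 40)
z(A) = 0 (z(A) = 0*(-4) = 0)
(z(6) + Z)*F = (0 + 40)*9 = 40*9 = 360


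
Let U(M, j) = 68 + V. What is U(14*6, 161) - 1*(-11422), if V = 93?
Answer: 11583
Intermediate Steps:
U(M, j) = 161 (U(M, j) = 68 + 93 = 161)
U(14*6, 161) - 1*(-11422) = 161 - 1*(-11422) = 161 + 11422 = 11583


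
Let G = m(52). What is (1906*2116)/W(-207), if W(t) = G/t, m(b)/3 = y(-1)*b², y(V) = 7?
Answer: -34785453/2366 ≈ -14702.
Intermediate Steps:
m(b) = 21*b² (m(b) = 3*(7*b²) = 21*b²)
G = 56784 (G = 21*52² = 21*2704 = 56784)
W(t) = 56784/t
(1906*2116)/W(-207) = (1906*2116)/((56784/(-207))) = 4033096/((56784*(-1/207))) = 4033096/(-18928/69) = 4033096*(-69/18928) = -34785453/2366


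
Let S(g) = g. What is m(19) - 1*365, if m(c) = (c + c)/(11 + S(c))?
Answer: -5456/15 ≈ -363.73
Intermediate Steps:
m(c) = 2*c/(11 + c) (m(c) = (c + c)/(11 + c) = (2*c)/(11 + c) = 2*c/(11 + c))
m(19) - 1*365 = 2*19/(11 + 19) - 1*365 = 2*19/30 - 365 = 2*19*(1/30) - 365 = 19/15 - 365 = -5456/15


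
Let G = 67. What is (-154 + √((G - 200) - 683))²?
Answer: 22900 - 1232*I*√51 ≈ 22900.0 - 8798.2*I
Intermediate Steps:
(-154 + √((G - 200) - 683))² = (-154 + √((67 - 200) - 683))² = (-154 + √(-133 - 683))² = (-154 + √(-816))² = (-154 + 4*I*√51)²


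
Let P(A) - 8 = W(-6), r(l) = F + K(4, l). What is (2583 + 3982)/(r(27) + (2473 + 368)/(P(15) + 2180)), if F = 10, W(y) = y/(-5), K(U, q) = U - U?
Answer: 14372098/24733 ≈ 581.09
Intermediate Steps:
K(U, q) = 0
W(y) = -y/5 (W(y) = y*(-1/5) = -y/5)
r(l) = 10 (r(l) = 10 + 0 = 10)
P(A) = 46/5 (P(A) = 8 - 1/5*(-6) = 8 + 6/5 = 46/5)
(2583 + 3982)/(r(27) + (2473 + 368)/(P(15) + 2180)) = (2583 + 3982)/(10 + (2473 + 368)/(46/5 + 2180)) = 6565/(10 + 2841/(10946/5)) = 6565/(10 + 2841*(5/10946)) = 6565/(10 + 14205/10946) = 6565/(123665/10946) = 6565*(10946/123665) = 14372098/24733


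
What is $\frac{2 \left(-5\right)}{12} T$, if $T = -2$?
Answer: $\frac{5}{3} \approx 1.6667$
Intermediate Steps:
$\frac{2 \left(-5\right)}{12} T = \frac{2 \left(-5\right)}{12} \left(-2\right) = \frac{1}{12} \left(-10\right) \left(-2\right) = \left(- \frac{5}{6}\right) \left(-2\right) = \frac{5}{3}$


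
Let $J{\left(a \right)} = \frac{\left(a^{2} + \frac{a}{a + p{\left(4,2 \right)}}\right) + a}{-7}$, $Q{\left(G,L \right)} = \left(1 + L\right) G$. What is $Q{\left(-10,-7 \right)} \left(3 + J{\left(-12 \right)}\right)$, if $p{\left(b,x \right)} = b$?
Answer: $- \frac{6750}{7} \approx -964.29$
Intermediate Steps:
$Q{\left(G,L \right)} = G \left(1 + L\right)$
$J{\left(a \right)} = - \frac{a}{7} - \frac{a^{2}}{7} - \frac{a}{7 \left(4 + a\right)}$ ($J{\left(a \right)} = \frac{\left(a^{2} + \frac{a}{a + 4}\right) + a}{-7} = \left(\left(a^{2} + \frac{a}{4 + a}\right) + a\right) \left(- \frac{1}{7}\right) = \left(a + a^{2} + \frac{a}{4 + a}\right) \left(- \frac{1}{7}\right) = - \frac{a}{7} - \frac{a^{2}}{7} - \frac{a}{7 \left(4 + a\right)}$)
$Q{\left(-10,-7 \right)} \left(3 + J{\left(-12 \right)}\right) = - 10 \left(1 - 7\right) \left(3 - - \frac{12 \left(5 + \left(-12\right)^{2} + 5 \left(-12\right)\right)}{28 + 7 \left(-12\right)}\right) = \left(-10\right) \left(-6\right) \left(3 - - \frac{12 \left(5 + 144 - 60\right)}{28 - 84}\right) = 60 \left(3 - \left(-12\right) \frac{1}{-56} \cdot 89\right) = 60 \left(3 - \left(-12\right) \left(- \frac{1}{56}\right) 89\right) = 60 \left(3 - \frac{267}{14}\right) = 60 \left(- \frac{225}{14}\right) = - \frac{6750}{7}$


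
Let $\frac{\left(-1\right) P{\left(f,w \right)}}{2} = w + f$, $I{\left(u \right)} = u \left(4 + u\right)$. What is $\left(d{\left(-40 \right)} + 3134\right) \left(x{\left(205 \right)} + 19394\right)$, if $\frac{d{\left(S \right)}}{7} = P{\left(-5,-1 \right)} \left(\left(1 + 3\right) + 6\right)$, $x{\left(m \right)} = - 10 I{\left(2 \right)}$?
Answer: $76594876$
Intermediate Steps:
$P{\left(f,w \right)} = - 2 f - 2 w$ ($P{\left(f,w \right)} = - 2 \left(w + f\right) = - 2 \left(f + w\right) = - 2 f - 2 w$)
$x{\left(m \right)} = -120$ ($x{\left(m \right)} = - 10 \cdot 2 \left(4 + 2\right) = - 10 \cdot 2 \cdot 6 = \left(-10\right) 12 = -120$)
$d{\left(S \right)} = 840$ ($d{\left(S \right)} = 7 \left(\left(-2\right) \left(-5\right) - -2\right) \left(\left(1 + 3\right) + 6\right) = 7 \left(10 + 2\right) \left(4 + 6\right) = 7 \cdot 12 \cdot 10 = 7 \cdot 120 = 840$)
$\left(d{\left(-40 \right)} + 3134\right) \left(x{\left(205 \right)} + 19394\right) = \left(840 + 3134\right) \left(-120 + 19394\right) = 3974 \cdot 19274 = 76594876$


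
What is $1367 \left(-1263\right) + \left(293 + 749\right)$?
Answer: $-1725479$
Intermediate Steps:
$1367 \left(-1263\right) + \left(293 + 749\right) = -1726521 + 1042 = -1725479$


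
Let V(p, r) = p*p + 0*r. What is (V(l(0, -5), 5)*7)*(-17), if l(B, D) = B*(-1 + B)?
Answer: 0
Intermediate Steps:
V(p, r) = p**2 (V(p, r) = p**2 + 0 = p**2)
(V(l(0, -5), 5)*7)*(-17) = ((0*(-1 + 0))**2*7)*(-17) = ((0*(-1))**2*7)*(-17) = (0**2*7)*(-17) = (0*7)*(-17) = 0*(-17) = 0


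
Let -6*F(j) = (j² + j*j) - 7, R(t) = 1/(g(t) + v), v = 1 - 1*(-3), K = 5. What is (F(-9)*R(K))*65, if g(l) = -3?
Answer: -10075/6 ≈ -1679.2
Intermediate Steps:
v = 4 (v = 1 + 3 = 4)
R(t) = 1 (R(t) = 1/(-3 + 4) = 1/1 = 1)
F(j) = 7/6 - j²/3 (F(j) = -((j² + j*j) - 7)/6 = -((j² + j²) - 7)/6 = -(2*j² - 7)/6 = -(-7 + 2*j²)/6 = 7/6 - j²/3)
(F(-9)*R(K))*65 = ((7/6 - ⅓*(-9)²)*1)*65 = ((7/6 - ⅓*81)*1)*65 = ((7/6 - 27)*1)*65 = -155/6*1*65 = -155/6*65 = -10075/6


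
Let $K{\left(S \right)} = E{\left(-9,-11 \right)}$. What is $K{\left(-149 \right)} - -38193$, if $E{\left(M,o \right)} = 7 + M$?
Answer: $38191$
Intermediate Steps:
$K{\left(S \right)} = -2$ ($K{\left(S \right)} = 7 - 9 = -2$)
$K{\left(-149 \right)} - -38193 = -2 - -38193 = -2 + 38193 = 38191$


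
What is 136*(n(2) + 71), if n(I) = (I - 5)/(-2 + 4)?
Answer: 9452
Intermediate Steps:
n(I) = -5/2 + I/2 (n(I) = (-5 + I)/2 = (-5 + I)*(1/2) = -5/2 + I/2)
136*(n(2) + 71) = 136*((-5/2 + (1/2)*2) + 71) = 136*((-5/2 + 1) + 71) = 136*(-3/2 + 71) = 136*(139/2) = 9452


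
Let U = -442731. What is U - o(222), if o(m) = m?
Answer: -442953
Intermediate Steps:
U - o(222) = -442731 - 1*222 = -442731 - 222 = -442953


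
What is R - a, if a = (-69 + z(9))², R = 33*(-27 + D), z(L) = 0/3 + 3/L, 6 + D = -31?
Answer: -61444/9 ≈ -6827.1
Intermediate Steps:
D = -37 (D = -6 - 31 = -37)
z(L) = 3/L (z(L) = 0*(⅓) + 3/L = 0 + 3/L = 3/L)
R = -2112 (R = 33*(-27 - 37) = 33*(-64) = -2112)
a = 42436/9 (a = (-69 + 3/9)² = (-69 + 3*(⅑))² = (-69 + ⅓)² = (-206/3)² = 42436/9 ≈ 4715.1)
R - a = -2112 - 1*42436/9 = -2112 - 42436/9 = -61444/9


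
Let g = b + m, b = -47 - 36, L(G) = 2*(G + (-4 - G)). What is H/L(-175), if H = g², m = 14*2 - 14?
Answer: -4761/8 ≈ -595.13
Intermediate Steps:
L(G) = -8 (L(G) = 2*(-4) = -8)
b = -83
m = 14 (m = 28 - 14 = 14)
g = -69 (g = -83 + 14 = -69)
H = 4761 (H = (-69)² = 4761)
H/L(-175) = 4761/(-8) = 4761*(-⅛) = -4761/8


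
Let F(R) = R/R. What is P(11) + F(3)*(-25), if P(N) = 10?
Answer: -15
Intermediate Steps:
F(R) = 1
P(11) + F(3)*(-25) = 10 + 1*(-25) = 10 - 25 = -15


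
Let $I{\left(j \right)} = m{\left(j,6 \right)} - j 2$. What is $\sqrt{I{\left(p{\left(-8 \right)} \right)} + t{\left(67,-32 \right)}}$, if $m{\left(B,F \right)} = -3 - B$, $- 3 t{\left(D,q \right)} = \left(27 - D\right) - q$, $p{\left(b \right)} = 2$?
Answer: $\frac{i \sqrt{57}}{3} \approx 2.5166 i$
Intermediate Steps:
$t{\left(D,q \right)} = -9 + \frac{D}{3} + \frac{q}{3}$ ($t{\left(D,q \right)} = - \frac{\left(27 - D\right) - q}{3} = - \frac{27 - D - q}{3} = -9 + \frac{D}{3} + \frac{q}{3}$)
$I{\left(j \right)} = -3 - 3 j$ ($I{\left(j \right)} = \left(-3 - j\right) - j 2 = \left(-3 - j\right) - 2 j = -3 - 3 j$)
$\sqrt{I{\left(p{\left(-8 \right)} \right)} + t{\left(67,-32 \right)}} = \sqrt{\left(-3 - 6\right) + \left(-9 + \frac{1}{3} \cdot 67 + \frac{1}{3} \left(-32\right)\right)} = \sqrt{\left(-3 - 6\right) - - \frac{8}{3}} = \sqrt{-9 + \frac{8}{3}} = \sqrt{- \frac{19}{3}} = \frac{i \sqrt{57}}{3}$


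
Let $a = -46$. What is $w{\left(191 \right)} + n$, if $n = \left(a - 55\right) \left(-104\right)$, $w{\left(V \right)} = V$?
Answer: $10695$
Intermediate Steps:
$n = 10504$ ($n = \left(-46 - 55\right) \left(-104\right) = \left(-101\right) \left(-104\right) = 10504$)
$w{\left(191 \right)} + n = 191 + 10504 = 10695$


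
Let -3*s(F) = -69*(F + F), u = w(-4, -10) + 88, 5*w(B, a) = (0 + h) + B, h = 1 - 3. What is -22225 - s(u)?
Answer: -131089/5 ≈ -26218.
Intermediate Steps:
h = -2
w(B, a) = -⅖ + B/5 (w(B, a) = ((0 - 2) + B)/5 = (-2 + B)/5 = -⅖ + B/5)
u = 434/5 (u = (-⅖ + (⅕)*(-4)) + 88 = (-⅖ - ⅘) + 88 = -6/5 + 88 = 434/5 ≈ 86.800)
s(F) = 46*F (s(F) = -(-23)*(F + F) = -(-23)*2*F = -(-46)*F = 46*F)
-22225 - s(u) = -22225 - 46*434/5 = -22225 - 1*19964/5 = -22225 - 19964/5 = -131089/5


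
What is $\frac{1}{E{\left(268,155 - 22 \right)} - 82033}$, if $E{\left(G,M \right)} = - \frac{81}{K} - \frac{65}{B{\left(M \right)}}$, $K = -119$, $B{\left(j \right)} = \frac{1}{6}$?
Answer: $- \frac{119}{9808256} \approx -1.2133 \cdot 10^{-5}$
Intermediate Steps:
$B{\left(j \right)} = \frac{1}{6}$
$E{\left(G,M \right)} = - \frac{46329}{119}$ ($E{\left(G,M \right)} = - \frac{81}{-119} - 65 \frac{1}{\frac{1}{6}} = \left(-81\right) \left(- \frac{1}{119}\right) - 390 = \frac{81}{119} - 390 = - \frac{46329}{119}$)
$\frac{1}{E{\left(268,155 - 22 \right)} - 82033} = \frac{1}{- \frac{46329}{119} - 82033} = \frac{1}{- \frac{9808256}{119}} = - \frac{119}{9808256}$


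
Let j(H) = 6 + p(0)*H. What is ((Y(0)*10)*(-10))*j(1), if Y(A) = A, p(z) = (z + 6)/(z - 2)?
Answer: 0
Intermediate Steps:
p(z) = (6 + z)/(-2 + z)
j(H) = 6 - 3*H (j(H) = 6 + ((6 + 0)/(-2 + 0))*H = 6 + (6/(-2))*H = 6 + (-½*6)*H = 6 - 3*H)
((Y(0)*10)*(-10))*j(1) = ((0*10)*(-10))*(6 - 3*1) = (0*(-10))*(6 - 3) = 0*3 = 0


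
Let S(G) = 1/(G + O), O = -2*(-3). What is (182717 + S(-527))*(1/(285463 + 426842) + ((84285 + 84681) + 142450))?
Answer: 2346286707920719204/41234545 ≈ 5.6901e+10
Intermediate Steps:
O = 6
S(G) = 1/(6 + G) (S(G) = 1/(G + 6) = 1/(6 + G))
(182717 + S(-527))*(1/(285463 + 426842) + ((84285 + 84681) + 142450)) = (182717 + 1/(6 - 527))*(1/(285463 + 426842) + ((84285 + 84681) + 142450)) = (182717 + 1/(-521))*(1/712305 + (168966 + 142450)) = (182717 - 1/521)*(1/712305 + 311416) = (95195556/521)*(221823173881/712305) = 2346286707920719204/41234545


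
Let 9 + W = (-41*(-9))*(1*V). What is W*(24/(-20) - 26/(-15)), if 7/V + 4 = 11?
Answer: 192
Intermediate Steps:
V = 1 (V = 7/(-4 + 11) = 7/7 = 7*(1/7) = 1)
W = 360 (W = -9 + (-41*(-9))*(1*1) = -9 + 369*1 = -9 + 369 = 360)
W*(24/(-20) - 26/(-15)) = 360*(24/(-20) - 26/(-15)) = 360*(24*(-1/20) - 26*(-1/15)) = 360*(-6/5 + 26/15) = 360*(8/15) = 192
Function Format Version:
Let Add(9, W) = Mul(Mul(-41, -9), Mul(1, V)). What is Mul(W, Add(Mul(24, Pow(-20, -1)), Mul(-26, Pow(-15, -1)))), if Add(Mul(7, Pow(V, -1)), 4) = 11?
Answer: 192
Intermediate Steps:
V = 1 (V = Mul(7, Pow(Add(-4, 11), -1)) = Mul(7, Pow(7, -1)) = Mul(7, Rational(1, 7)) = 1)
W = 360 (W = Add(-9, Mul(Mul(-41, -9), Mul(1, 1))) = Add(-9, Mul(369, 1)) = Add(-9, 369) = 360)
Mul(W, Add(Mul(24, Pow(-20, -1)), Mul(-26, Pow(-15, -1)))) = Mul(360, Add(Mul(24, Pow(-20, -1)), Mul(-26, Pow(-15, -1)))) = Mul(360, Add(Mul(24, Rational(-1, 20)), Mul(-26, Rational(-1, 15)))) = Mul(360, Add(Rational(-6, 5), Rational(26, 15))) = Mul(360, Rational(8, 15)) = 192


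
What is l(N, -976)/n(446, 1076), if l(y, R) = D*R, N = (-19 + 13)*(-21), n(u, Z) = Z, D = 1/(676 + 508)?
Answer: -61/79624 ≈ -0.00076610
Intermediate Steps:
D = 1/1184 ≈ 0.00084459
N = 126 (N = -6*(-21) = 126)
l(y, R) = R/1184
l(N, -976)/n(446, 1076) = ((1/1184)*(-976))/1076 = -61/74*1/1076 = -61/79624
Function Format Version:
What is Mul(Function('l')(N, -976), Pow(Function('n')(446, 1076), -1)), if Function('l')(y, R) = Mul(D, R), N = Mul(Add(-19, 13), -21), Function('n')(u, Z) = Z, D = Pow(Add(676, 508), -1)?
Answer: Rational(-61, 79624) ≈ -0.00076610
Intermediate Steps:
D = Rational(1, 1184) (D = Pow(1184, -1) = Rational(1, 1184) ≈ 0.00084459)
N = 126 (N = Mul(-6, -21) = 126)
Function('l')(y, R) = Mul(Rational(1, 1184), R)
Mul(Function('l')(N, -976), Pow(Function('n')(446, 1076), -1)) = Mul(Mul(Rational(1, 1184), -976), Pow(1076, -1)) = Mul(Rational(-61, 74), Rational(1, 1076)) = Rational(-61, 79624)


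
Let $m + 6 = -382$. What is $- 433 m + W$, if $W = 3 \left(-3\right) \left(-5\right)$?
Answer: $168049$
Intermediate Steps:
$m = -388$ ($m = -6 - 382 = -388$)
$W = 45$ ($W = \left(-9\right) \left(-5\right) = 45$)
$- 433 m + W = \left(-433\right) \left(-388\right) + 45 = 168004 + 45 = 168049$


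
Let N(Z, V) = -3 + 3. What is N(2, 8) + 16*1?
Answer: 16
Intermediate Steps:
N(Z, V) = 0
N(2, 8) + 16*1 = 0 + 16*1 = 0 + 16 = 16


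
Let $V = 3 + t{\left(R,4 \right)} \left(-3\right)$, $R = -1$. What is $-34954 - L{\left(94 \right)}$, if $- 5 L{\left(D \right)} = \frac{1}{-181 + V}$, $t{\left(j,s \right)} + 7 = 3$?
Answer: $- \frac{29011821}{830} \approx -34954.0$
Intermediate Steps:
$t{\left(j,s \right)} = -4$ ($t{\left(j,s \right)} = -7 + 3 = -4$)
$V = 15$ ($V = 3 - -12 = 3 + 12 = 15$)
$L{\left(D \right)} = \frac{1}{830}$ ($L{\left(D \right)} = - \frac{1}{5 \left(-181 + 15\right)} = - \frac{1}{5 \left(-166\right)} = \left(- \frac{1}{5}\right) \left(- \frac{1}{166}\right) = \frac{1}{830}$)
$-34954 - L{\left(94 \right)} = -34954 - \frac{1}{830} = - \frac{29011821}{830}$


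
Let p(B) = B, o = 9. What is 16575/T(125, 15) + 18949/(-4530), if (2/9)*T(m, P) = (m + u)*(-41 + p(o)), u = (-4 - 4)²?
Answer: -32822263/6849360 ≈ -4.7920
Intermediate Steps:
u = 64 (u = (-8)² = 64)
T(m, P) = -9216 - 144*m (T(m, P) = 9*((m + 64)*(-41 + 9))/2 = 9*((64 + m)*(-32))/2 = 9*(-2048 - 32*m)/2 = -9216 - 144*m)
16575/T(125, 15) + 18949/(-4530) = 16575/(-9216 - 144*125) + 18949/(-4530) = 16575/(-9216 - 18000) + 18949*(-1/4530) = 16575/(-27216) - 18949/4530 = 16575*(-1/27216) - 18949/4530 = -5525/9072 - 18949/4530 = -32822263/6849360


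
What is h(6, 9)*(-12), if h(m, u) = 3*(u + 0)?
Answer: -324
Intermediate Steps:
h(m, u) = 3*u
h(6, 9)*(-12) = (3*9)*(-12) = 27*(-12) = -324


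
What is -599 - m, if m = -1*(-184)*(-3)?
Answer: -47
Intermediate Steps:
m = -552 (m = 184*(-3) = -552)
-599 - m = -599 - 1*(-552) = -599 + 552 = -47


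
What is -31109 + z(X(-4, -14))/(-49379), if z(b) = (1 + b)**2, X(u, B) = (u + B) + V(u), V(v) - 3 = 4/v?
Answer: -1536131536/49379 ≈ -31109.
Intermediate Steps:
V(v) = 3 + 4/v
X(u, B) = 3 + B + u + 4/u (X(u, B) = (u + B) + (3 + 4/u) = (B + u) + (3 + 4/u) = 3 + B + u + 4/u)
-31109 + z(X(-4, -14))/(-49379) = -31109 + (1 + (3 - 14 - 4 + 4/(-4)))**2/(-49379) = -31109 + (1 + (3 - 14 - 4 + 4*(-1/4)))**2*(-1/49379) = -31109 + (1 + (3 - 14 - 4 - 1))**2*(-1/49379) = -31109 + (1 - 16)**2*(-1/49379) = -31109 + (-15)**2*(-1/49379) = -31109 + 225*(-1/49379) = -31109 - 225/49379 = -1536131536/49379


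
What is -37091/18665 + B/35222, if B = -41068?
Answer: -1036476711/328709315 ≈ -3.1532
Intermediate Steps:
-37091/18665 + B/35222 = -37091/18665 - 41068/35222 = -37091*1/18665 - 41068*1/35222 = -37091/18665 - 20534/17611 = -1036476711/328709315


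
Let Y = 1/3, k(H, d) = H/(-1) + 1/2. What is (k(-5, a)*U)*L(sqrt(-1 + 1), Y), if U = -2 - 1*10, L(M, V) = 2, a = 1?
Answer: -132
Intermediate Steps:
k(H, d) = 1/2 - H (k(H, d) = H*(-1) + 1*(1/2) = -H + 1/2 = 1/2 - H)
Y = 1/3 ≈ 0.33333
U = -12 (U = -2 - 10 = -12)
(k(-5, a)*U)*L(sqrt(-1 + 1), Y) = ((1/2 - 1*(-5))*(-12))*2 = ((1/2 + 5)*(-12))*2 = ((11/2)*(-12))*2 = -66*2 = -132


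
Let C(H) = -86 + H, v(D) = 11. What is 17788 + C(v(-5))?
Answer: 17713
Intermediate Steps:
17788 + C(v(-5)) = 17788 + (-86 + 11) = 17788 - 75 = 17713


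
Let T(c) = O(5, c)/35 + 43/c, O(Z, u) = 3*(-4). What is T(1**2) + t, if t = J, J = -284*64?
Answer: -634667/35 ≈ -18133.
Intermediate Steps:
J = -18176
t = -18176
O(Z, u) = -12
T(c) = -12/35 + 43/c
T(1**2) + t = (-12/35 + 43/(1**2)) - 18176 = (-12/35 + 43/1) - 18176 = (-12/35 + 43*1) - 18176 = (-12/35 + 43) - 18176 = 1493/35 - 18176 = -634667/35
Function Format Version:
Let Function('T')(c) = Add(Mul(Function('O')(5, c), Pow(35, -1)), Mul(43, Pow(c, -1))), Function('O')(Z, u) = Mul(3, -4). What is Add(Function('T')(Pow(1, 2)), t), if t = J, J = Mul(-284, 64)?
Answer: Rational(-634667, 35) ≈ -18133.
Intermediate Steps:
J = -18176
t = -18176
Function('O')(Z, u) = -12
Function('T')(c) = Add(Rational(-12, 35), Mul(43, Pow(c, -1))) (Function('T')(c) = Add(Mul(-12, Pow(35, -1)), Mul(43, Pow(c, -1))) = Add(Mul(-12, Rational(1, 35)), Mul(43, Pow(c, -1))) = Add(Rational(-12, 35), Mul(43, Pow(c, -1))))
Add(Function('T')(Pow(1, 2)), t) = Add(Add(Rational(-12, 35), Mul(43, Pow(Pow(1, 2), -1))), -18176) = Add(Add(Rational(-12, 35), Mul(43, Pow(1, -1))), -18176) = Add(Add(Rational(-12, 35), Mul(43, 1)), -18176) = Add(Add(Rational(-12, 35), 43), -18176) = Add(Rational(1493, 35), -18176) = Rational(-634667, 35)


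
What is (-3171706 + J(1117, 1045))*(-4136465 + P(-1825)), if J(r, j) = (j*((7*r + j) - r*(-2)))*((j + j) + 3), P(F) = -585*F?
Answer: -74481383351068160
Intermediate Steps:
J(r, j) = j*(3 + 2*j)*(j + 9*r) (J(r, j) = (j*((j + 7*r) - (-2)*r))*(2*j + 3) = (j*((j + 7*r) + 2*r))*(3 + 2*j) = (j*(j + 9*r))*(3 + 2*j) = j*(3 + 2*j)*(j + 9*r))
(-3171706 + J(1117, 1045))*(-4136465 + P(-1825)) = (-3171706 + 1045*(2*1045² + 3*1045 + 27*1117 + 18*1045*1117))*(-4136465 - 585*(-1825)) = (-3171706 + 1045*(2*1092025 + 3135 + 30159 + 21010770))*(-4136465 + 1067625) = (-3171706 + 1045*(2184050 + 3135 + 30159 + 21010770))*(-3068840) = (-3171706 + 1045*23228114)*(-3068840) = (-3171706 + 24273379130)*(-3068840) = 24270207424*(-3068840) = -74481383351068160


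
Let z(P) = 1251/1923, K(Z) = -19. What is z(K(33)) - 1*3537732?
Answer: -2267685795/641 ≈ -3.5377e+6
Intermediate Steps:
z(P) = 417/641 (z(P) = 1251*(1/1923) = 417/641)
z(K(33)) - 1*3537732 = 417/641 - 1*3537732 = 417/641 - 3537732 = -2267685795/641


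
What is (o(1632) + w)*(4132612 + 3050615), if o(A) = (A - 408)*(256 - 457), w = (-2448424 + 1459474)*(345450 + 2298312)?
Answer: -18780896641711526748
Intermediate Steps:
w = -2614548429900 (w = -988950*2643762 = -2614548429900)
o(A) = 82008 - 201*A (o(A) = (-408 + A)*(-201) = 82008 - 201*A)
(o(1632) + w)*(4132612 + 3050615) = ((82008 - 201*1632) - 2614548429900)*(4132612 + 3050615) = ((82008 - 328032) - 2614548429900)*7183227 = (-246024 - 2614548429900)*7183227 = -2614548675924*7183227 = -18780896641711526748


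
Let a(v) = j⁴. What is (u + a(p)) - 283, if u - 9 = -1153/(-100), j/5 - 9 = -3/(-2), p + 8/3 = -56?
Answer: 3038660637/400 ≈ 7.5966e+6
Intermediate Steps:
p = -176/3 (p = -8/3 - 56 = -176/3 ≈ -58.667)
j = 105/2 (j = 45 + 5*(-3/(-2)) = 45 + 5*(-3*(-½)) = 45 + 5*(3/2) = 45 + 15/2 = 105/2 ≈ 52.500)
u = 2053/100 (u = 9 - 1153/(-100) = 9 - 1153*(-1/100) = 9 + 1153/100 = 2053/100 ≈ 20.530)
a(v) = 121550625/16 (a(v) = (105/2)⁴ = 121550625/16)
(u + a(p)) - 283 = (2053/100 + 121550625/16) - 283 = 3038773837/400 - 283 = 3038660637/400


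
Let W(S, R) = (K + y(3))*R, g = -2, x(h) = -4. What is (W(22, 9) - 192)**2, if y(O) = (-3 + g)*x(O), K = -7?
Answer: 5625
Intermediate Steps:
y(O) = 20 (y(O) = (-3 - 2)*(-4) = -5*(-4) = 20)
W(S, R) = 13*R (W(S, R) = (-7 + 20)*R = 13*R)
(W(22, 9) - 192)**2 = (13*9 - 192)**2 = (117 - 192)**2 = (-75)**2 = 5625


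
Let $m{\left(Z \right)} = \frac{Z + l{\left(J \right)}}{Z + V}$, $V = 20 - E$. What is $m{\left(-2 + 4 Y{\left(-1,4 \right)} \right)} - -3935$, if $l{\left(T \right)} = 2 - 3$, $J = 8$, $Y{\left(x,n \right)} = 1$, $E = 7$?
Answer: $\frac{59026}{15} \approx 3935.1$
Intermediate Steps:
$V = 13$ ($V = 20 - 7 = 13$)
$l{\left(T \right)} = -1$
$m{\left(Z \right)} = \frac{-1 + Z}{13 + Z}$ ($m{\left(Z \right)} = \frac{Z - 1}{Z + 13} = \frac{-1 + Z}{13 + Z}$)
$m{\left(-2 + 4 Y{\left(-1,4 \right)} \right)} - -3935 = \frac{-1 + \left(-2 + 4 \cdot 1\right)}{13 + \left(-2 + 4 \cdot 1\right)} - -3935 = \frac{-1 + \left(-2 + 4\right)}{13 + \left(-2 + 4\right)} + 3935 = \frac{-1 + 2}{13 + 2} + 3935 = \frac{1}{15} \cdot 1 + 3935 = \frac{1}{15} + 3935 = \frac{59026}{15}$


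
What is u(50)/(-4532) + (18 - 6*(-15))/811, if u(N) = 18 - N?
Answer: 128852/918863 ≈ 0.14023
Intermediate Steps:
u(50)/(-4532) + (18 - 6*(-15))/811 = (18 - 1*50)/(-4532) + (18 - 6*(-15))/811 = (18 - 50)*(-1/4532) + (18 + 90)*(1/811) = -32*(-1/4532) + 108*(1/811) = 8/1133 + 108/811 = 128852/918863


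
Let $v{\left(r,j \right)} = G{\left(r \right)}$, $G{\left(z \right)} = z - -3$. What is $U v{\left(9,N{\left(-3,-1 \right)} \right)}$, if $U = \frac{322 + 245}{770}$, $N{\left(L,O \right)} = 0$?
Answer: $\frac{486}{55} \approx 8.8364$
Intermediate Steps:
$G{\left(z \right)} = 3 + z$ ($G{\left(z \right)} = z + 3 = 3 + z$)
$v{\left(r,j \right)} = 3 + r$
$U = \frac{81}{110}$ ($U = 567 \cdot \frac{1}{770} = \frac{81}{110} \approx 0.73636$)
$U v{\left(9,N{\left(-3,-1 \right)} \right)} = \frac{81 \left(3 + 9\right)}{110} = \frac{81}{110} \cdot 12 = \frac{486}{55}$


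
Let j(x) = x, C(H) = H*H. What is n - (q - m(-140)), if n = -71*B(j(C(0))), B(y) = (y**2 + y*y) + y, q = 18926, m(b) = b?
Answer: -19066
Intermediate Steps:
C(H) = H**2
B(y) = y + 2*y**2 (B(y) = (y**2 + y**2) + y = 2*y**2 + y = y + 2*y**2)
n = 0 (n = -71*0**2*(1 + 2*0**2) = -0*(1 + 2*0) = -0*(1 + 0) = -0 = -71*0 = 0)
n - (q - m(-140)) = 0 - (18926 - 1*(-140)) = 0 - (18926 + 140) = 0 - 1*19066 = 0 - 19066 = -19066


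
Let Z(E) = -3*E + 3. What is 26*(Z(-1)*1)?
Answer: 156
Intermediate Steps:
Z(E) = 3 - 3*E
26*(Z(-1)*1) = 26*((3 - 3*(-1))*1) = 26*((3 + 3)*1) = 26*(6*1) = 26*6 = 156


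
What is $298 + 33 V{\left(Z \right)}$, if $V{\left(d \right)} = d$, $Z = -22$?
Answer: $-428$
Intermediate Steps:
$298 + 33 V{\left(Z \right)} = 298 + 33 \left(-22\right) = 298 - 726 = -428$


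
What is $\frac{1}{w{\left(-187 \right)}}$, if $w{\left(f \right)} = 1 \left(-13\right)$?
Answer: $- \frac{1}{13} \approx -0.076923$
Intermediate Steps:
$w{\left(f \right)} = -13$
$\frac{1}{w{\left(-187 \right)}} = \frac{1}{-13} = - \frac{1}{13}$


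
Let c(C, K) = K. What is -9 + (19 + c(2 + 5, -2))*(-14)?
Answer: -247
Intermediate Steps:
-9 + (19 + c(2 + 5, -2))*(-14) = -9 + (19 - 2)*(-14) = -9 + 17*(-14) = -9 - 238 = -247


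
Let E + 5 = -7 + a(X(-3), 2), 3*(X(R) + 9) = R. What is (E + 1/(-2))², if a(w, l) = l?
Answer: 441/4 ≈ 110.25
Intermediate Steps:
X(R) = -9 + R/3
E = -10 (E = -5 + (-7 + 2) = -5 - 5 = -10)
(E + 1/(-2))² = (-10 + 1/(-2))² = (-10 - ½)² = (-21/2)² = 441/4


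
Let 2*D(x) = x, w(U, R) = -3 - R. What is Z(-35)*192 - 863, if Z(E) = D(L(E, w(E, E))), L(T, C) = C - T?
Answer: 5569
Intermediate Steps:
D(x) = x/2
Z(E) = -3/2 - E (Z(E) = ((-3 - E) - E)/2 = (-3 - 2*E)/2 = -3/2 - E)
Z(-35)*192 - 863 = (-3/2 - 1*(-35))*192 - 863 = (-3/2 + 35)*192 - 863 = (67/2)*192 - 863 = 6432 - 863 = 5569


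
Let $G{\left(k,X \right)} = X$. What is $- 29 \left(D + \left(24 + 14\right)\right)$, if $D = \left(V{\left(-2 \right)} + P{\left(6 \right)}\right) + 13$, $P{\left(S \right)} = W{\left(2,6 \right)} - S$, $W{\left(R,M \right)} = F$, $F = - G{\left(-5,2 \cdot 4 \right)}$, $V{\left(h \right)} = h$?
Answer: $-1015$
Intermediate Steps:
$F = -8$ ($F = - 2 \cdot 4 = \left(-1\right) 8 = -8$)
$W{\left(R,M \right)} = -8$
$P{\left(S \right)} = -8 - S$
$D = -3$ ($D = \left(-2 - 14\right) + 13 = -16 + 13 = -3$)
$- 29 \left(D + \left(24 + 14\right)\right) = - 29 \left(-3 + \left(24 + 14\right)\right) = - 29 \left(-3 + 38\right) = \left(-29\right) 35 = -1015$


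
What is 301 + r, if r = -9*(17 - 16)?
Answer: 292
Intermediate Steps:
r = -9 (r = -9*1 = -9)
301 + r = 301 - 9 = 292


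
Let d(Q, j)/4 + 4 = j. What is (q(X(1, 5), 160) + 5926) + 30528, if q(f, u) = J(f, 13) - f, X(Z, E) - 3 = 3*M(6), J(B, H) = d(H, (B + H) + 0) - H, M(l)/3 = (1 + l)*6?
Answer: 37620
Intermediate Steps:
M(l) = 18 + 18*l (M(l) = 3*((1 + l)*6) = 3*(6 + 6*l) = 18 + 18*l)
d(Q, j) = -16 + 4*j
J(B, H) = -16 + 3*H + 4*B (J(B, H) = (-16 + 4*((B + H) + 0)) - H = (-16 + 4*(B + H)) - H = (-16 + (4*B + 4*H)) - H = (-16 + 4*B + 4*H) - H = -16 + 3*H + 4*B)
X(Z, E) = 381 (X(Z, E) = 3 + 3*(18 + 18*6) = 3 + 3*(18 + 108) = 3 + 3*126 = 3 + 378 = 381)
q(f, u) = 23 + 3*f (q(f, u) = (-16 + 3*13 + 4*f) - f = (-16 + 39 + 4*f) - f = (23 + 4*f) - f = 23 + 3*f)
(q(X(1, 5), 160) + 5926) + 30528 = ((23 + 3*381) + 5926) + 30528 = ((23 + 1143) + 5926) + 30528 = (1166 + 5926) + 30528 = 7092 + 30528 = 37620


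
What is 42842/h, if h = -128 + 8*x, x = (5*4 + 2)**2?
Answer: 21421/1872 ≈ 11.443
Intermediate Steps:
x = 484 (x = (20 + 2)**2 = 22**2 = 484)
h = 3744 (h = -128 + 8*484 = -128 + 3872 = 3744)
42842/h = 42842/3744 = 42842*(1/3744) = 21421/1872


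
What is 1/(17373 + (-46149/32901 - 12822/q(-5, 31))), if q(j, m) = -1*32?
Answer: 175472/3118538365 ≈ 5.6267e-5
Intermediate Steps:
q(j, m) = -32
1/(17373 + (-46149/32901 - 12822/q(-5, 31))) = 1/(17373 + (-46149/32901 - 12822/(-32))) = 1/(17373 + (-46149*1/32901 - 12822*(-1/32))) = 1/(17373 + (-15383/10967 + 6411/16)) = 1/(17373 + 70063309/175472) = 1/(3118538365/175472) = 175472/3118538365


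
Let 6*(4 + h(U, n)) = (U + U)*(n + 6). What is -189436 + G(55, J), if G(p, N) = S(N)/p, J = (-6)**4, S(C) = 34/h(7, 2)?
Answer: -229217509/1210 ≈ -1.8944e+5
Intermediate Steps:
h(U, n) = -4 + U*(6 + n)/3 (h(U, n) = -4 + ((U + U)*(n + 6))/6 = -4 + ((2*U)*(6 + n))/6 = -4 + (2*U*(6 + n))/6 = -4 + U*(6 + n)/3)
S(C) = 51/22 (S(C) = 34/(-4 + 2*7 + (1/3)*7*2) = 34/(-4 + 14 + 14/3) = 34/(44/3) = 34*(3/44) = 51/22)
J = 1296
G(p, N) = 51/(22*p)
-189436 + G(55, J) = -189436 + (51/22)/55 = -189436 + (51/22)*(1/55) = -189436 + 51/1210 = -229217509/1210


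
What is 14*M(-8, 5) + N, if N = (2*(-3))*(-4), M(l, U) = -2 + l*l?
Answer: 892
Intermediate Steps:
M(l, U) = -2 + l²
N = 24 (N = -6*(-4) = 24)
14*M(-8, 5) + N = 14*(-2 + (-8)²) + 24 = 14*(-2 + 64) + 24 = 14*62 + 24 = 868 + 24 = 892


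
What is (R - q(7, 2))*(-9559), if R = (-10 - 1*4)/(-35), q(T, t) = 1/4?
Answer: -28677/20 ≈ -1433.8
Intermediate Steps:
q(T, t) = ¼ (q(T, t) = 1*(¼) = ¼)
R = ⅖ (R = (-10 - 4)*(-1/35) = -14*(-1/35) = ⅖ ≈ 0.40000)
(R - q(7, 2))*(-9559) = (⅖ - 1*¼)*(-9559) = (⅖ - ¼)*(-9559) = (3/20)*(-9559) = -28677/20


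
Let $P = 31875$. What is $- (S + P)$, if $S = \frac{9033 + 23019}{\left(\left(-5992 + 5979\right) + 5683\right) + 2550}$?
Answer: $- \frac{21837046}{685} \approx -31879.0$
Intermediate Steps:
$S = \frac{2671}{685}$ ($S = \frac{32052}{\left(-13 + 5683\right) + 2550} = \frac{32052}{5670 + 2550} = \frac{32052}{8220} = 32052 \cdot \frac{1}{8220} = \frac{2671}{685} \approx 3.8993$)
$- (S + P) = - (\frac{2671}{685} + 31875) = \left(-1\right) \frac{21837046}{685} = - \frac{21837046}{685}$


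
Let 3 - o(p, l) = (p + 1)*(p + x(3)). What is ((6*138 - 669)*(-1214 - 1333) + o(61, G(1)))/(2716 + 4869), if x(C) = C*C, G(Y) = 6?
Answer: -81862/1517 ≈ -53.963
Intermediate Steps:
x(C) = C**2
o(p, l) = 3 - (1 + p)*(9 + p) (o(p, l) = 3 - (p + 1)*(p + 3**2) = 3 - (1 + p)*(p + 9) = 3 - (1 + p)*(9 + p))
((6*138 - 669)*(-1214 - 1333) + o(61, G(1)))/(2716 + 4869) = ((6*138 - 669)*(-1214 - 1333) + (-6 - 1*61**2 - 10*61))/(2716 + 4869) = ((828 - 669)*(-2547) + (-6 - 1*3721 - 610))/7585 = (159*(-2547) + (-6 - 3721 - 610))*(1/7585) = (-404973 - 4337)*(1/7585) = -409310*1/7585 = -81862/1517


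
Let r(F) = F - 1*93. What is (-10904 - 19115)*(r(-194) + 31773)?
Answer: -945178234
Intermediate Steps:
r(F) = -93 + F (r(F) = F - 93 = -93 + F)
(-10904 - 19115)*(r(-194) + 31773) = (-10904 - 19115)*((-93 - 194) + 31773) = -30019*(-287 + 31773) = -30019*31486 = -945178234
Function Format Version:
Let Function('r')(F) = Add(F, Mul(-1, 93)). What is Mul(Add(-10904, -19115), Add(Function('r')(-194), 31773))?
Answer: -945178234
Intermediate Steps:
Function('r')(F) = Add(-93, F) (Function('r')(F) = Add(F, -93) = Add(-93, F))
Mul(Add(-10904, -19115), Add(Function('r')(-194), 31773)) = Mul(Add(-10904, -19115), Add(Add(-93, -194), 31773)) = Mul(-30019, Add(-287, 31773)) = Mul(-30019, 31486) = -945178234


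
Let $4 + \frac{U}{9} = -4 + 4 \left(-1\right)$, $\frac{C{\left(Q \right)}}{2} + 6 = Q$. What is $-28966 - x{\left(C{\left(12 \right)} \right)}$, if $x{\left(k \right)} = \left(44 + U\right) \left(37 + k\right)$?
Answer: $-25830$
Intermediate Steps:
$C{\left(Q \right)} = -12 + 2 Q$
$U = -108$ ($U = -36 + 9 \left(-4 + 4 \left(-1\right)\right) = -36 + 9 \left(-4 - 4\right) = -36 + 9 \left(-8\right) = -36 - 72 = -108$)
$x{\left(k \right)} = -2368 - 64 k$ ($x{\left(k \right)} = \left(44 - 108\right) \left(37 + k\right) = - 64 \left(37 + k\right) = -2368 - 64 k$)
$-28966 - x{\left(C{\left(12 \right)} \right)} = -28966 - \left(-2368 - 64 \left(-12 + 2 \cdot 12\right)\right) = -28966 - \left(-2368 - 64 \left(-12 + 24\right)\right) = -28966 - \left(-2368 - 768\right) = -28966 - -3136 = -28966 + 3136 = -25830$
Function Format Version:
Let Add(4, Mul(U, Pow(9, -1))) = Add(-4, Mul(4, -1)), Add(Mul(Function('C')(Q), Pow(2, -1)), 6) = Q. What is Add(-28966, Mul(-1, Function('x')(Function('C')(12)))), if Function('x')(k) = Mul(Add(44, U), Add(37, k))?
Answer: -25830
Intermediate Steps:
Function('C')(Q) = Add(-12, Mul(2, Q))
U = -108 (U = Add(-36, Mul(9, Add(-4, Mul(4, -1)))) = Add(-36, Mul(9, Add(-4, -4))) = Add(-36, Mul(9, -8)) = Add(-36, -72) = -108)
Function('x')(k) = Add(-2368, Mul(-64, k)) (Function('x')(k) = Mul(Add(44, -108), Add(37, k)) = Mul(-64, Add(37, k)) = Add(-2368, Mul(-64, k)))
Add(-28966, Mul(-1, Function('x')(Function('C')(12)))) = Add(-28966, Mul(-1, Add(-2368, Mul(-64, Add(-12, Mul(2, 12)))))) = Add(-28966, Mul(-1, Add(-2368, Mul(-64, Add(-12, 24))))) = Add(-28966, Mul(-1, Add(-2368, Mul(-64, 12)))) = Add(-28966, Mul(-1, Add(-2368, -768))) = Add(-28966, Mul(-1, -3136)) = Add(-28966, 3136) = -25830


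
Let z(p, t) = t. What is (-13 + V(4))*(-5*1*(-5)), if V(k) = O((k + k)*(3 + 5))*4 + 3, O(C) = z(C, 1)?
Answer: -150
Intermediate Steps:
O(C) = 1
V(k) = 7 (V(k) = 1*4 + 3 = 4 + 3 = 7)
(-13 + V(4))*(-5*1*(-5)) = (-13 + 7)*(-5*1*(-5)) = -(-30)*(-5) = -6*25 = -150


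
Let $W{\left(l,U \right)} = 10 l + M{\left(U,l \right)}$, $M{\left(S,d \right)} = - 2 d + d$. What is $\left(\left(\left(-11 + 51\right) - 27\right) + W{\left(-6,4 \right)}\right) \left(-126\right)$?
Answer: $5166$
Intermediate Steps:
$M{\left(S,d \right)} = - d$
$W{\left(l,U \right)} = 9 l$ ($W{\left(l,U \right)} = 10 l - l = 9 l$)
$\left(\left(\left(-11 + 51\right) - 27\right) + W{\left(-6,4 \right)}\right) \left(-126\right) = \left(\left(\left(-11 + 51\right) - 27\right) + 9 \left(-6\right)\right) \left(-126\right) = \left(\left(40 - 27\right) - 54\right) \left(-126\right) = \left(13 - 54\right) \left(-126\right) = \left(-41\right) \left(-126\right) = 5166$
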